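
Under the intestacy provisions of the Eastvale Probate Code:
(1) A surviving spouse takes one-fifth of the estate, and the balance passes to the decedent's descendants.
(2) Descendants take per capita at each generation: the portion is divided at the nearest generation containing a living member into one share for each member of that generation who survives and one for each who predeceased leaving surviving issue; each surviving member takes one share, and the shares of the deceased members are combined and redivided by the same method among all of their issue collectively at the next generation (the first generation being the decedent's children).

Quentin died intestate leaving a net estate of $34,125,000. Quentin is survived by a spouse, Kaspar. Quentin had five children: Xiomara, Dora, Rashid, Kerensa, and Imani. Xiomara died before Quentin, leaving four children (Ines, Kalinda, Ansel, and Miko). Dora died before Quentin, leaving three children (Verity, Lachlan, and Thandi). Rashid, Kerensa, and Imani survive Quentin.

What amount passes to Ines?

Ines receives $1,560,000.

Kaspar takes one-fifth of $34,125,000 = $6,825,000. The remaining $27,300,000 passes to the descendants.
The descendants' portion ($27,300,000) is divided at the children's generation into 5 shares of $5,460,000. Rashid, Kerensa, and Imani each take $5,460,000. The 2 shares of the deceased (Xiomara and Dora) are combined into a pool of $10,920,000.
That pool ($10,920,000) is divided at the grandchildren's generation equally among Ines, Kalinda, Ansel, Miko, Verity, Lachlan, and Thandi: $1,560,000 each.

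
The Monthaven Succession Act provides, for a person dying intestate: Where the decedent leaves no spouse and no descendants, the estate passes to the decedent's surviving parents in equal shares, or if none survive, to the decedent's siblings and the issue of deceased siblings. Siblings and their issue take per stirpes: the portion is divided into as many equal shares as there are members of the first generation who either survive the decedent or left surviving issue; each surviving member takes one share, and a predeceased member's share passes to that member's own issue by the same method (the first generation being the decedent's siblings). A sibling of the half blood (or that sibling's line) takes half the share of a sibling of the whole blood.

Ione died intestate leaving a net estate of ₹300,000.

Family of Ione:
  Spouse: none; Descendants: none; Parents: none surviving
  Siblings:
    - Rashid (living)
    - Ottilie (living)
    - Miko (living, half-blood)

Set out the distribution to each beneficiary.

Rashid: ₹120,000; Ottilie: ₹120,000; Miko: ₹60,000

The entire ₹300,000 passes to the siblings and their issue.
Counting each half-blood sibling's line as half a unit, there are 5/2 units in ₹300,000, so one unit is ₹120,000. Whole-blood lines (Rashid and Ottilie) take ₹120,000 each; half-blood lines (Miko) take ₹60,000 each.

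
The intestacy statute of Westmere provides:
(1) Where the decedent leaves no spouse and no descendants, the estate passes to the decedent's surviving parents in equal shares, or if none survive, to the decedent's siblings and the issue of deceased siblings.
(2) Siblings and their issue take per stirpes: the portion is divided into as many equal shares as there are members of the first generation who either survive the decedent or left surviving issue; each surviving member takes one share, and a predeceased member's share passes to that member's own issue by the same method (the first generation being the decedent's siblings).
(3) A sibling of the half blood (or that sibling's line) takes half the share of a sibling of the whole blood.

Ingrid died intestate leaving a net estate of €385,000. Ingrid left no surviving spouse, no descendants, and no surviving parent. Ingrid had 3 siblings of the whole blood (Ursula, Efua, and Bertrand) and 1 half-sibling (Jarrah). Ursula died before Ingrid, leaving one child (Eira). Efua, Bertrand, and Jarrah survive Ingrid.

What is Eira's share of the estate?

The entire €385,000 passes to the siblings and their issue.
Counting each half-blood sibling's line as half a unit, there are 7/2 units in €385,000, so one unit is €110,000. Whole-blood lines (Ursula, Efua, and Bertrand) take €110,000 each; half-blood lines (Jarrah) take €55,000 each.
Ursula's share (€110,000) passes entirely to Eira.

Eira receives €110,000.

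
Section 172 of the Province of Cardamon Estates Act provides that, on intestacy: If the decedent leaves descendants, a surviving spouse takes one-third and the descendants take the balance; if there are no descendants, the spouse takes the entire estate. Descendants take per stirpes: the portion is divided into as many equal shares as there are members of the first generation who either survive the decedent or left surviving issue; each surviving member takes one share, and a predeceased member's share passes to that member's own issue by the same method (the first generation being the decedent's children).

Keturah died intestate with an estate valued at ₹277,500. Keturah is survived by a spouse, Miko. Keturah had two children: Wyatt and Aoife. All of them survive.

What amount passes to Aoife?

Miko takes one-third of ₹277,500 = ₹92,500. The remaining ₹185,000 passes to the descendants.
The descendants' portion (₹185,000) is divided into 2 shares of ₹92,500: Wyatt and Aoife each take ₹92,500.

Aoife receives ₹92,500.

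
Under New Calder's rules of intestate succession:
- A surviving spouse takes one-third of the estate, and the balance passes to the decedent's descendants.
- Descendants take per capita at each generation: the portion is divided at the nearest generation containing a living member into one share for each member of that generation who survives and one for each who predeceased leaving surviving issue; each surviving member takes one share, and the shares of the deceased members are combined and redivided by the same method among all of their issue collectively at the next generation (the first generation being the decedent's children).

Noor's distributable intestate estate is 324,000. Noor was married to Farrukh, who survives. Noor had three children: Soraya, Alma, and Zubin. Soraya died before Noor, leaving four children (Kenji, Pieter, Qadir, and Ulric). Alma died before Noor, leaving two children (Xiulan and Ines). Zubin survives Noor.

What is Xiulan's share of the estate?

Xiulan receives 24,000.

Farrukh takes one-third of 324,000 = 108,000. The remaining 216,000 passes to the descendants.
The descendants' portion (216,000) is divided at the children's generation into 3 shares of 72,000. Zubin takes 72,000. The 2 shares of the deceased (Soraya and Alma) are combined into a pool of 144,000.
That pool (144,000) is divided at the grandchildren's generation equally among Kenji, Pieter, Qadir, Ulric, Xiulan, and Ines: 24,000 each.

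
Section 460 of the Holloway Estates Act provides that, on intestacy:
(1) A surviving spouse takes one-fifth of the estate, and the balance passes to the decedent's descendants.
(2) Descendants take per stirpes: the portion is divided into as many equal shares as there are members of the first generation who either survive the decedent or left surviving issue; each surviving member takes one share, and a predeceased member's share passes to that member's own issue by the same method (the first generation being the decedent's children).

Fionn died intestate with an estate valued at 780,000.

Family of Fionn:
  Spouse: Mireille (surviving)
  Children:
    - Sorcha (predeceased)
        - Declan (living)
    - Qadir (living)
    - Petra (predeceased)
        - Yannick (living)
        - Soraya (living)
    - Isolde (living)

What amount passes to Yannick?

Yannick receives 78,000.

Mireille takes one-fifth of 780,000 = 156,000. The remaining 624,000 passes to the descendants.
The descendants' portion (624,000) is divided into 4 shares of 156,000: Qadir and Isolde each take 156,000; Sorcha's 156,000 share passes to Sorcha's issue; Petra's 156,000 share passes to Petra's issue.
Sorcha's share (156,000) passes entirely to Declan.
Petra's share (156,000) is divided into 2 shares of 78,000: Yannick and Soraya each take 78,000.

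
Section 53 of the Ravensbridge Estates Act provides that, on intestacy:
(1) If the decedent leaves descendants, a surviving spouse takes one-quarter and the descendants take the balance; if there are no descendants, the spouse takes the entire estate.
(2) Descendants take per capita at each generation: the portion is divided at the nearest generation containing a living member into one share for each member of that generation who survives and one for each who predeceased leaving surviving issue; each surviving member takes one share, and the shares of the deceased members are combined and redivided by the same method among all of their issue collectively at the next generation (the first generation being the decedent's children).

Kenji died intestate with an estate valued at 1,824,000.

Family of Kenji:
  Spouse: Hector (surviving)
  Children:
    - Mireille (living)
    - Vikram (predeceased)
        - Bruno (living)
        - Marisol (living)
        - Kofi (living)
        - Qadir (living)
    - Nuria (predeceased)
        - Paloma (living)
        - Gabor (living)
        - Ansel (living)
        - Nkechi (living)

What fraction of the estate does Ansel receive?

Ansel receives 1/16 of the estate.

Hector takes one-quarter of 1,824,000 = 456,000. The remaining 1,368,000 passes to the descendants.
The descendants' portion (1,368,000) is divided at the children's generation into 3 shares of 456,000. Mireille takes 456,000. The 2 shares of the deceased (Vikram and Nuria) are combined into a pool of 912,000.
That pool (912,000) is divided at the grandchildren's generation equally among Bruno, Marisol, Kofi, Qadir, Paloma, Gabor, Ansel, and Nkechi: 114,000 each.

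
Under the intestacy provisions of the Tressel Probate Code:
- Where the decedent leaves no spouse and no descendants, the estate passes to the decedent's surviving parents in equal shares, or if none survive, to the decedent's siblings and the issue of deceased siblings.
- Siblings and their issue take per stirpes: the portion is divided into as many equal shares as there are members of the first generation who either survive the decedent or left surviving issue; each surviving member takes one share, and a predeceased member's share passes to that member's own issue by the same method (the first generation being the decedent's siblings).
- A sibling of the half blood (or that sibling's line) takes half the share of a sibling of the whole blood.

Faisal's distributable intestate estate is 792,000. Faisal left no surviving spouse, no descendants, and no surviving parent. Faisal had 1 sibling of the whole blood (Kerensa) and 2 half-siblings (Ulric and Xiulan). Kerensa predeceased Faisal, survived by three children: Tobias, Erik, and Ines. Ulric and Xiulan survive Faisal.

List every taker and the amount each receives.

Ulric: 198,000; Xiulan: 198,000; Tobias: 132,000; Erik: 132,000; Ines: 132,000

The entire 792,000 passes to the siblings and their issue.
Counting each half-blood sibling's line as half a unit, there are 2 units in 792,000, so one unit is 396,000. Whole-blood lines (Kerensa) take 396,000 each; half-blood lines (Ulric and Xiulan) take 198,000 each.
Kerensa's share (396,000) is divided into 3 shares of 132,000: Tobias, Erik, and Ines each take 132,000.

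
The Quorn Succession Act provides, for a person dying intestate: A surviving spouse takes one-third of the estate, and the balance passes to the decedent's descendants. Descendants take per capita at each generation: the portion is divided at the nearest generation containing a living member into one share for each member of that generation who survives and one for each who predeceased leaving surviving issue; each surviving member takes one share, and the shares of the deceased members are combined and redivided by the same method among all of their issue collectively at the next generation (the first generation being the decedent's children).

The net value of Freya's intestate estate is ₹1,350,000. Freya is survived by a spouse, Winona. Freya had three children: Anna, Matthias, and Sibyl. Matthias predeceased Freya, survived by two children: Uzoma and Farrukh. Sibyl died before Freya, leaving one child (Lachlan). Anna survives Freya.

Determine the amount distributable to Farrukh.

Winona takes one-third of ₹1,350,000 = ₹450,000. The remaining ₹900,000 passes to the descendants.
The descendants' portion (₹900,000) is divided at the children's generation into 3 shares of ₹300,000. Anna takes ₹300,000. The 2 shares of the deceased (Matthias and Sibyl) are combined into a pool of ₹600,000.
That pool (₹600,000) is divided at the grandchildren's generation equally among Uzoma, Farrukh, and Lachlan: ₹200,000 each.

Farrukh receives ₹200,000.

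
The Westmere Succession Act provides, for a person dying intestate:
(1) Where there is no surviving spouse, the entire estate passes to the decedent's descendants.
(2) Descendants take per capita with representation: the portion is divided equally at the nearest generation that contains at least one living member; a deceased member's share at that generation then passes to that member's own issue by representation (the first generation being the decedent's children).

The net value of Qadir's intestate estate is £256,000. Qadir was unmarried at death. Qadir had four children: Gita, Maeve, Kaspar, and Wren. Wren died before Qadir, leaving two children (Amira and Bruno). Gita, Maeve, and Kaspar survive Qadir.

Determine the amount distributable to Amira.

Amira receives £32,000.

The entire £256,000 passes to the descendants.
That amount (£256,000) is divided into 4 shares of £64,000: Gita, Maeve, and Kaspar each take £64,000; Wren's £64,000 share passes to Wren's issue.
Wren's share (£64,000) is divided into 2 shares of £32,000: Amira and Bruno each take £32,000.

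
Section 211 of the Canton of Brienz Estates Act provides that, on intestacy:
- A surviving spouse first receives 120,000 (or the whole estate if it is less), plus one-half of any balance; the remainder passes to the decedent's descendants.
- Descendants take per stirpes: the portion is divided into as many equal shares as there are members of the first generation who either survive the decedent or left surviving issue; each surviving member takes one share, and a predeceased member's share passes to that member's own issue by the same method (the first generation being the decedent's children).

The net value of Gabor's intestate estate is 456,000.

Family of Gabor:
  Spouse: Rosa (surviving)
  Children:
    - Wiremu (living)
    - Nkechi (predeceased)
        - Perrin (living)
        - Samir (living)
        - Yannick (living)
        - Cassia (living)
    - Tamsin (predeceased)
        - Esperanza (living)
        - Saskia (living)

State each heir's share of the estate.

Rosa first takes 120,000, leaving a balance of 336,000. Rosa then takes one-half of the balance (168,000), for a total of 288,000. The remaining 168,000 passes to the descendants.
The descendants' portion (168,000) is divided into 3 shares of 56,000: Wiremu takes 56,000; Nkechi's 56,000 share passes to Nkechi's issue; Tamsin's 56,000 share passes to Tamsin's issue.
Nkechi's share (56,000) is divided into 4 shares of 14,000: Perrin, Samir, Yannick, and Cassia each take 14,000.
Tamsin's share (56,000) is divided into 2 shares of 28,000: Esperanza and Saskia each take 28,000.

Rosa: 288,000; Wiremu: 56,000; Perrin: 14,000; Samir: 14,000; Yannick: 14,000; Cassia: 14,000; Esperanza: 28,000; Saskia: 28,000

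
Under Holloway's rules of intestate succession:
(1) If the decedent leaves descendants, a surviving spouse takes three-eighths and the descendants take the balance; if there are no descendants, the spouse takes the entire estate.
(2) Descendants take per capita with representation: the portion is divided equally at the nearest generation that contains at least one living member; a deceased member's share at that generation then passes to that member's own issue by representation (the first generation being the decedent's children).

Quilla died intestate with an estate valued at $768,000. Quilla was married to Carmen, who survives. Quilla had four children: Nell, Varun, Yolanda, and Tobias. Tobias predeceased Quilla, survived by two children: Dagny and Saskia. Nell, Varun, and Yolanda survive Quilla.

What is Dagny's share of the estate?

Carmen takes three-eighths of $768,000 = $288,000. The remaining $480,000 passes to the descendants.
The descendants' portion ($480,000) is divided into 4 shares of $120,000: Nell, Varun, and Yolanda each take $120,000; Tobias's $120,000 share passes to Tobias's issue.
Tobias's share ($120,000) is divided into 2 shares of $60,000: Dagny and Saskia each take $60,000.

Dagny receives $60,000.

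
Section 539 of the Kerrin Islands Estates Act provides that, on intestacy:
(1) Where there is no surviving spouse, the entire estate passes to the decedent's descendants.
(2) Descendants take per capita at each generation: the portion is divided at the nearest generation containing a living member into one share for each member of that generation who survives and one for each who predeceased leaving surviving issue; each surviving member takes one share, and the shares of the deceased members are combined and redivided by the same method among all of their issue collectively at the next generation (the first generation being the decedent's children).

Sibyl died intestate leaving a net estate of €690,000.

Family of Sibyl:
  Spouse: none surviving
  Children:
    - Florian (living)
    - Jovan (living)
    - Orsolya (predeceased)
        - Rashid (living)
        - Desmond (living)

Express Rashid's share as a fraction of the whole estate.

Rashid receives 1/6 of the estate.

The entire €690,000 passes to the descendants.
That amount (€690,000) is divided at the children's generation into 3 shares of €230,000. Florian and Jovan each take €230,000. The remaining share for the deceased Orsolya (€230,000) is carried to the next generation.
That pool (€230,000) is divided at the grandchildren's generation equally among Rashid and Desmond: €115,000 each.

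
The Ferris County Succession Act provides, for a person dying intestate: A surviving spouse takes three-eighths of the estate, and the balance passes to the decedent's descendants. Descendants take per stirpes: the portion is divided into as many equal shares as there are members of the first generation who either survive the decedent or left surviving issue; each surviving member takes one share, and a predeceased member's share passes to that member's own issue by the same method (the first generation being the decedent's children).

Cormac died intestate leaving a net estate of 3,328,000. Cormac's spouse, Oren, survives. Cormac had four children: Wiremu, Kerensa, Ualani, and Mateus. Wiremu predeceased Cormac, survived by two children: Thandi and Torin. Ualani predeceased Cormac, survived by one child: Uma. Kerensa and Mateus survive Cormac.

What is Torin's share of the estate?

Torin receives 260,000.

Oren takes three-eighths of 3,328,000 = 1,248,000. The remaining 2,080,000 passes to the descendants.
The descendants' portion (2,080,000) is divided into 4 shares of 520,000: Kerensa and Mateus each take 520,000; Wiremu's 520,000 share passes to Wiremu's issue; Ualani's 520,000 share passes to Ualani's issue.
Wiremu's share (520,000) is divided into 2 shares of 260,000: Thandi and Torin each take 260,000.
Ualani's share (520,000) passes entirely to Uma.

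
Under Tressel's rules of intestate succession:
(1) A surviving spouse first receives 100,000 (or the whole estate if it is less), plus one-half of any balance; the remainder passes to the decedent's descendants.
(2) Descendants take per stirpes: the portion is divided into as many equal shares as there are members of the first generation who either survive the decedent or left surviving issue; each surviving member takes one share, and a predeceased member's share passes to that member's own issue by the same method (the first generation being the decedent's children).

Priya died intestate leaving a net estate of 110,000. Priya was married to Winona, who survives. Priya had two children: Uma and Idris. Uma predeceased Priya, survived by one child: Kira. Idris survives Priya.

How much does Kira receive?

Winona first takes 100,000, leaving a balance of 10,000. Winona then takes one-half of the balance (5,000), for a total of 105,000. The remaining 5,000 passes to the descendants.
The descendants' portion (5,000) is divided into 2 shares of 2,500: Idris takes 2,500; Uma's 2,500 share passes to Uma's issue.
Uma's share (2,500) passes entirely to Kira.

Kira receives 2,500.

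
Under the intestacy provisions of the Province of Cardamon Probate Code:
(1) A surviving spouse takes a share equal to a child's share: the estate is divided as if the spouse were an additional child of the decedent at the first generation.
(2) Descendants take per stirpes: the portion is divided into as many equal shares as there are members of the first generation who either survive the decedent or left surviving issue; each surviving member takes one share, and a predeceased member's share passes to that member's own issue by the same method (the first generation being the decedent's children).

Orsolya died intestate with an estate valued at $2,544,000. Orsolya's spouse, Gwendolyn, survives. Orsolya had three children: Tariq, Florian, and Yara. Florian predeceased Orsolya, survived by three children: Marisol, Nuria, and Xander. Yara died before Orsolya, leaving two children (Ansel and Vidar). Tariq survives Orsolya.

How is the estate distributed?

Gwendolyn: $636,000; Tariq: $636,000; Marisol: $212,000; Nuria: $212,000; Xander: $212,000; Ansel: $318,000; Vidar: $318,000

The spouse counts as an additional share at the children's level, so there are 4 primary shares of $636,000. Gwendolyn takes one such share ($636,000).
The children's combined portion ($1,908,000) is divided into 3 shares of $636,000: Tariq takes $636,000; Florian's $636,000 share passes to Florian's issue; Yara's $636,000 share passes to Yara's issue.
Florian's share ($636,000) is divided into 3 shares of $212,000: Marisol, Nuria, and Xander each take $212,000.
Yara's share ($636,000) is divided into 2 shares of $318,000: Ansel and Vidar each take $318,000.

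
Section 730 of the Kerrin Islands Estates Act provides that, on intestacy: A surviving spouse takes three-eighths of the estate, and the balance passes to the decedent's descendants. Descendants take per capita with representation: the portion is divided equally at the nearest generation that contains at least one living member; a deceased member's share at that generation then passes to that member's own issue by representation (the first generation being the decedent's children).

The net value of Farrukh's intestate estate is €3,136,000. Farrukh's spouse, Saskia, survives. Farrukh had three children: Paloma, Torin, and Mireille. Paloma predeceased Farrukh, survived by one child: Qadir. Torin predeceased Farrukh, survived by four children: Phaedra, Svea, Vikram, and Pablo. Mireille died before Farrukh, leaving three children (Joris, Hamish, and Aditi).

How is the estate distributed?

Saskia: €1,176,000; Qadir: €245,000; Phaedra: €245,000; Svea: €245,000; Vikram: €245,000; Pablo: €245,000; Joris: €245,000; Hamish: €245,000; Aditi: €245,000

Saskia takes three-eighths of €3,136,000 = €1,176,000. The remaining €1,960,000 passes to the descendants.
No child survives, so the initial division is made at the grandchildren's generation.
The descendants' portion (€1,960,000) is divided into 8 shares of €245,000: Qadir, Phaedra, Svea, Vikram, Pablo, Joris, Hamish, and Aditi each take €245,000.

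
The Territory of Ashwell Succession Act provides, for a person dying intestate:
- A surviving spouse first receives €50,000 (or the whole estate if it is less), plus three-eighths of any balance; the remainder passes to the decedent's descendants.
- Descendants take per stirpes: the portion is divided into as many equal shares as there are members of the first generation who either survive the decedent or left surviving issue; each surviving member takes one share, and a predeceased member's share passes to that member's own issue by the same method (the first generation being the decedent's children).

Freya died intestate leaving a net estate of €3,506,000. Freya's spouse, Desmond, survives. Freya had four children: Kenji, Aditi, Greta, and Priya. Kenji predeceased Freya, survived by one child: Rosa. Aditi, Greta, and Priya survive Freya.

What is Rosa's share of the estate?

Rosa receives €540,000.

Desmond first takes €50,000, leaving a balance of €3,456,000. Desmond then takes three-eighths of the balance (€1,296,000), for a total of €1,346,000. The remaining €2,160,000 passes to the descendants.
The descendants' portion (€2,160,000) is divided into 4 shares of €540,000: Aditi, Greta, and Priya each take €540,000; Kenji's €540,000 share passes to Kenji's issue.
Kenji's share (€540,000) passes entirely to Rosa.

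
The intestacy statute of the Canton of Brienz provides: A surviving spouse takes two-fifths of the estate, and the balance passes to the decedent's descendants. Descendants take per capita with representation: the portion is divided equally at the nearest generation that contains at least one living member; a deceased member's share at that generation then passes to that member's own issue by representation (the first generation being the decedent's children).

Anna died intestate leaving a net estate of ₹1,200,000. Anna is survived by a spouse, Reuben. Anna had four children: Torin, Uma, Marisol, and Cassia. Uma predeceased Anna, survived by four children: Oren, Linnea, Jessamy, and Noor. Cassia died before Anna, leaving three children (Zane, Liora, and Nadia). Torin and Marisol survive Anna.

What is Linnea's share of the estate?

Linnea receives ₹45,000.

Reuben takes two-fifths of ₹1,200,000 = ₹480,000. The remaining ₹720,000 passes to the descendants.
The descendants' portion (₹720,000) is divided into 4 shares of ₹180,000: Torin and Marisol each take ₹180,000; Uma's ₹180,000 share passes to Uma's issue; Cassia's ₹180,000 share passes to Cassia's issue.
Uma's share (₹180,000) is divided into 4 shares of ₹45,000: Oren, Linnea, Jessamy, and Noor each take ₹45,000.
Cassia's share (₹180,000) is divided into 3 shares of ₹60,000: Zane, Liora, and Nadia each take ₹60,000.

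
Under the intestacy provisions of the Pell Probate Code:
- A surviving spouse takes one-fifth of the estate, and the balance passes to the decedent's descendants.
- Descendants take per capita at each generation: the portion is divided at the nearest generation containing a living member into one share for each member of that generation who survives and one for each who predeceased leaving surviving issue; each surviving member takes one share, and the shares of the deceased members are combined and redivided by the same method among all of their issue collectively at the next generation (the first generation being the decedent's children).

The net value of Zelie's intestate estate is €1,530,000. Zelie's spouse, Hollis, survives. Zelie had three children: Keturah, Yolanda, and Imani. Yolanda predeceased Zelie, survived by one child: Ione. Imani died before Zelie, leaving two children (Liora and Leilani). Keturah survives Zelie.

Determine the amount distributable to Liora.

Hollis takes one-fifth of €1,530,000 = €306,000. The remaining €1,224,000 passes to the descendants.
The descendants' portion (€1,224,000) is divided at the children's generation into 3 shares of €408,000. Keturah takes €408,000. The 2 shares of the deceased (Yolanda and Imani) are combined into a pool of €816,000.
That pool (€816,000) is divided at the grandchildren's generation equally among Ione, Liora, and Leilani: €272,000 each.

Liora receives €272,000.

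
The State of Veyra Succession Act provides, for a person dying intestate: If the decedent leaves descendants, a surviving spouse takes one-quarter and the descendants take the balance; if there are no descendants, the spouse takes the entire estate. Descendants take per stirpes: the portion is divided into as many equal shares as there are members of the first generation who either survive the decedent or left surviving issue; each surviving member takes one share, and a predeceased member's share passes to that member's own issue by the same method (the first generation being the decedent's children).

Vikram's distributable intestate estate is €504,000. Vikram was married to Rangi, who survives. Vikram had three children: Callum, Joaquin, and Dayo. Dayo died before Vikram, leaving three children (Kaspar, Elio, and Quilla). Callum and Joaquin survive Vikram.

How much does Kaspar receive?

Kaspar receives €42,000.

Rangi takes one-quarter of €504,000 = €126,000. The remaining €378,000 passes to the descendants.
The descendants' portion (€378,000) is divided into 3 shares of €126,000: Callum and Joaquin each take €126,000; Dayo's €126,000 share passes to Dayo's issue.
Dayo's share (€126,000) is divided into 3 shares of €42,000: Kaspar, Elio, and Quilla each take €42,000.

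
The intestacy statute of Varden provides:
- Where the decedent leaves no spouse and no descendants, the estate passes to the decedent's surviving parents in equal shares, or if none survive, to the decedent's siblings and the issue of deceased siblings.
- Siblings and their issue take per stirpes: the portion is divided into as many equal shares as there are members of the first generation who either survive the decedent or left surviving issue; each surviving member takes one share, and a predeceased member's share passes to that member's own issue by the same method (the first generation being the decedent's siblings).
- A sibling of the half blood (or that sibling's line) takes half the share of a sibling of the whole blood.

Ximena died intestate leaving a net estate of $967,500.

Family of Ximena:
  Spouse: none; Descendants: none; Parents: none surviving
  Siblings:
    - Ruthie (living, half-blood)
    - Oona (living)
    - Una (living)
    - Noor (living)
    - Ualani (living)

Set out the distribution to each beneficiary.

The entire $967,500 passes to the siblings and their issue.
Counting each half-blood sibling's line as half a unit, there are 9/2 units in $967,500, so one unit is $215,000. Whole-blood lines (Oona, Una, Noor, and Ualani) take $215,000 each; half-blood lines (Ruthie) take $107,500 each.

Ruthie: $107,500; Oona: $215,000; Una: $215,000; Noor: $215,000; Ualani: $215,000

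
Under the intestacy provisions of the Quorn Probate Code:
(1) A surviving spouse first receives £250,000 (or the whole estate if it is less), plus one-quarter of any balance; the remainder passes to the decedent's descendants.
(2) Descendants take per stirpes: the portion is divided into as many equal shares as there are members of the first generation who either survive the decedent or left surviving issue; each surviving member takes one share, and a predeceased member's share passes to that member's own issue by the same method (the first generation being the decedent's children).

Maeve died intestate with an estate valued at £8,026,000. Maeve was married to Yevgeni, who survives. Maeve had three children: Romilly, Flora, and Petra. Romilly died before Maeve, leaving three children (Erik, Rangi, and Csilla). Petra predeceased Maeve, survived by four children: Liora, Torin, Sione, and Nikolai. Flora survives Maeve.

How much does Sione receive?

Sione receives £486,000.

Yevgeni first takes £250,000, leaving a balance of £7,776,000. Yevgeni then takes one-quarter of the balance (£1,944,000), for a total of £2,194,000. The remaining £5,832,000 passes to the descendants.
The descendants' portion (£5,832,000) is divided into 3 shares of £1,944,000: Flora takes £1,944,000; Romilly's £1,944,000 share passes to Romilly's issue; Petra's £1,944,000 share passes to Petra's issue.
Romilly's share (£1,944,000) is divided into 3 shares of £648,000: Erik, Rangi, and Csilla each take £648,000.
Petra's share (£1,944,000) is divided into 4 shares of £486,000: Liora, Torin, Sione, and Nikolai each take £486,000.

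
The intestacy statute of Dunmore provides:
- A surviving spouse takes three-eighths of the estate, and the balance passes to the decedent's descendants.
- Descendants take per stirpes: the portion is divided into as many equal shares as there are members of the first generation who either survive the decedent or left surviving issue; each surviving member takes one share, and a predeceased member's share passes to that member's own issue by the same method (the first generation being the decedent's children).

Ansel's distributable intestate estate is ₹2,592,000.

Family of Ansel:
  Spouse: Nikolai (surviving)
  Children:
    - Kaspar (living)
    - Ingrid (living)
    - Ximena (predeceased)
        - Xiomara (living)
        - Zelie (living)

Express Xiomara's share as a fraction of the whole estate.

Nikolai takes three-eighths of ₹2,592,000 = ₹972,000. The remaining ₹1,620,000 passes to the descendants.
The descendants' portion (₹1,620,000) is divided into 3 shares of ₹540,000: Kaspar and Ingrid each take ₹540,000; Ximena's ₹540,000 share passes to Ximena's issue.
Ximena's share (₹540,000) is divided into 2 shares of ₹270,000: Xiomara and Zelie each take ₹270,000.

Xiomara receives 5/48 of the estate.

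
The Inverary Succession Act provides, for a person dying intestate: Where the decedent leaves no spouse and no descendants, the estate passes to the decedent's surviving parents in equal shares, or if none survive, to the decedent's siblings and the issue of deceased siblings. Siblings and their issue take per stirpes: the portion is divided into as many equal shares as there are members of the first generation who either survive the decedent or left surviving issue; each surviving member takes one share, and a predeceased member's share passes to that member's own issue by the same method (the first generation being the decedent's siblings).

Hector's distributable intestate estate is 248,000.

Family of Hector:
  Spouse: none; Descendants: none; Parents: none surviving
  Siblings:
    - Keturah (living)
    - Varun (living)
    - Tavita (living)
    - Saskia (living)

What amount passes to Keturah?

Keturah receives 62,000.

The entire 248,000 passes to the siblings and their issue.
That amount (248,000) is divided into 4 shares of 62,000: Keturah, Varun, Tavita, and Saskia each take 62,000.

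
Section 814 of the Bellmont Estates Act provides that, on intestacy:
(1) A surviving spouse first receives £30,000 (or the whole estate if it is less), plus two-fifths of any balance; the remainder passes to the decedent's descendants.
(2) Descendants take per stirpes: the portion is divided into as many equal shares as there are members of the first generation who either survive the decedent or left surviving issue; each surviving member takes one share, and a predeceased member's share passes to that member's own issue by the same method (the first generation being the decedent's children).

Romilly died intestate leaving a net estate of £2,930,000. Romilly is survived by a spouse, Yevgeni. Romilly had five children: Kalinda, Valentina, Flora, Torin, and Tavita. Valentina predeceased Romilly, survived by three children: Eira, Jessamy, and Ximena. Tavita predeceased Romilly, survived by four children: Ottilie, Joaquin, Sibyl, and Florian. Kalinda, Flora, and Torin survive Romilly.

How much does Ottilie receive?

Ottilie receives £87,000.

Yevgeni first takes £30,000, leaving a balance of £2,900,000. Yevgeni then takes two-fifths of the balance (£1,160,000), for a total of £1,190,000. The remaining £1,740,000 passes to the descendants.
The descendants' portion (£1,740,000) is divided into 5 shares of £348,000: Kalinda, Flora, and Torin each take £348,000; Valentina's £348,000 share passes to Valentina's issue; Tavita's £348,000 share passes to Tavita's issue.
Valentina's share (£348,000) is divided into 3 shares of £116,000: Eira, Jessamy, and Ximena each take £116,000.
Tavita's share (£348,000) is divided into 4 shares of £87,000: Ottilie, Joaquin, Sibyl, and Florian each take £87,000.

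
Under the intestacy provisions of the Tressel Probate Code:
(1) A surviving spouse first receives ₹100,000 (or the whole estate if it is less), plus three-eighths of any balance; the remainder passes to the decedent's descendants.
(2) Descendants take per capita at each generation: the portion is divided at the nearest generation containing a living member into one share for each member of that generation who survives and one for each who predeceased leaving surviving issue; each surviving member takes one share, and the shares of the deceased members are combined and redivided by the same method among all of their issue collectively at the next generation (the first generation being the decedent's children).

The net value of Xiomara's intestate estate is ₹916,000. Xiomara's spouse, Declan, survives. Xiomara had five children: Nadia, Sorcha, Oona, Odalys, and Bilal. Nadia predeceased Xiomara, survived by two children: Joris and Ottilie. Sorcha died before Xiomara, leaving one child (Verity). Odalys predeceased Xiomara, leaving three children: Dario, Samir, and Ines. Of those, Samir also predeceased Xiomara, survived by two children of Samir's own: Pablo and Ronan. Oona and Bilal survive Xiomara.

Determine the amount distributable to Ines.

Declan first takes ₹100,000, leaving a balance of ₹816,000. Declan then takes three-eighths of the balance (₹306,000), for a total of ₹406,000. The remaining ₹510,000 passes to the descendants.
The descendants' portion (₹510,000) is divided at the children's generation into 5 shares of ₹102,000. Oona and Bilal each take ₹102,000. The 3 shares of the deceased (Nadia, Sorcha, and Odalys) are combined into a pool of ₹306,000.
That pool (₹306,000) is divided at the grandchildren's generation into 6 shares of ₹51,000. Joris, Ottilie, Verity, Dario, and Ines each take ₹51,000. The remaining share for the deceased Samir (₹51,000) is carried to the next generation.
That pool (₹51,000) is divided at the great-grandchildren's generation equally among Pablo and Ronan: ₹25,500 each.

Ines receives ₹51,000.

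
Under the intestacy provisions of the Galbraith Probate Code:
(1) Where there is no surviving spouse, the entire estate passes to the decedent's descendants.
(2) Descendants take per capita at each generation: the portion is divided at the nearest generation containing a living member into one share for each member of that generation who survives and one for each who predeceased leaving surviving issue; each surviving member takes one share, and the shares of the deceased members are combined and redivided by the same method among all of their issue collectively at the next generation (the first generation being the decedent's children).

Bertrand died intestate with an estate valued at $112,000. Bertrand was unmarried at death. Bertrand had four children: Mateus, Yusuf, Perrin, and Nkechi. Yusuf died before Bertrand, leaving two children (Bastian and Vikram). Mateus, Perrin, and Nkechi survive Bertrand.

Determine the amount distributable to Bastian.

The entire $112,000 passes to the descendants.
That amount ($112,000) is divided at the children's generation into 4 shares of $28,000. Mateus, Perrin, and Nkechi each take $28,000. The remaining share for the deceased Yusuf ($28,000) is carried to the next generation.
That pool ($28,000) is divided at the grandchildren's generation equally among Bastian and Vikram: $14,000 each.

Bastian receives $14,000.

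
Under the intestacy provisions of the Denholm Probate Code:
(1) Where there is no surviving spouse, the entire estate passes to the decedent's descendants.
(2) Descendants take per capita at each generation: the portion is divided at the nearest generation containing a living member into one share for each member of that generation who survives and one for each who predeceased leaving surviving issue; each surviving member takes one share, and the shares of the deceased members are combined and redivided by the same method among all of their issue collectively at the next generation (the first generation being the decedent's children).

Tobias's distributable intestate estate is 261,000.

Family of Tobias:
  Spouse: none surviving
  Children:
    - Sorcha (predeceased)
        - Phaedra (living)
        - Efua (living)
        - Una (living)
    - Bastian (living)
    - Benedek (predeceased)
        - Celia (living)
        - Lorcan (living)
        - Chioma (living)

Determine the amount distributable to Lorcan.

The entire 261,000 passes to the descendants.
That amount (261,000) is divided at the children's generation into 3 shares of 87,000. Bastian takes 87,000. The 2 shares of the deceased (Sorcha and Benedek) are combined into a pool of 174,000.
That pool (174,000) is divided at the grandchildren's generation equally among Phaedra, Efua, Una, Celia, Lorcan, and Chioma: 29,000 each.

Lorcan receives 29,000.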